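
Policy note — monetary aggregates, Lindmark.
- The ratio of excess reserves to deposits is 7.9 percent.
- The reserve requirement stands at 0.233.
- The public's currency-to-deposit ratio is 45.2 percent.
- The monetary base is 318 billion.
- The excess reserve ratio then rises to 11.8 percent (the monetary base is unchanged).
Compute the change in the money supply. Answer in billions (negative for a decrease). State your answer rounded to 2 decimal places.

-29.35 billion

Initially m₁ = (1 + 0.452) / (0.233 + 0.079 + 0.452) ≈ 1.900524, so M₁ = 1.900524 × 318 ≈ 604.3666 billion.
After the change m₂ = (1 + 0.452) / (0.233 + 0.118 + 0.452) ≈ 1.808219, so M₂ = 1.808219 × 318 ≈ 575.0136 billion.
ΔM = M₂ − M₁ = 575.0136 − 604.3666 = -29.353 billion.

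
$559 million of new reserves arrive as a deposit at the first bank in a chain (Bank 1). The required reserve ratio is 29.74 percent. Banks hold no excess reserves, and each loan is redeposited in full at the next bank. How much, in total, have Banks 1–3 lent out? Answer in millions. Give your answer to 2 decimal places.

$862.58 million

Bank i lends (1 − rr)^i of the original deposit: Bank 1 lends 559·0.7026 = 392.7534, Bank 2 lends 559·0.7026² ≈ 275.9485, and so on.
Summing a geometric series: total = 559·[0.7026·(1 − 0.7026^3) / (1 − 0.7026)] ≈ 862.5834 million.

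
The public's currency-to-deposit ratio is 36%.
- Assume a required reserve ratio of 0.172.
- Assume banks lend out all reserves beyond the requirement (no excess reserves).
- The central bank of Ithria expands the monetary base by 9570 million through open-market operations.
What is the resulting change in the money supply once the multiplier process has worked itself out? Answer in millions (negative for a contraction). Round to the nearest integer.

24465 million

The money multiplier is m = (1 + c) / (rr + c) = (1 + 0.36) / (0.172 + 0.36) ≈ 2.55639.
The purchase adds 9570 million of base, so ΔM = m × ΔMB = 2.55639 × (+9570) = 24464.6523 million.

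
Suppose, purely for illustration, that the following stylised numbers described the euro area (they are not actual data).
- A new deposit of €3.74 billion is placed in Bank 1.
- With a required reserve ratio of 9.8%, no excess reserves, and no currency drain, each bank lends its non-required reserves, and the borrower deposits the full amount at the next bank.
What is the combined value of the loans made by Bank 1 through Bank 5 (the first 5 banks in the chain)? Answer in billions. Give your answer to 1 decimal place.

€13.9 billion

Bank i lends (1 − rr)^i of the original deposit: Bank 1 lends 3.74·0.9020 ≈ 3.3735, Bank 2 lends 3.74·0.9020² ≈ 3.0429, and so on.
Summing a geometric series: total = 3.74·[0.9020·(1 − 0.9020^5) / (1 − 0.9020)] ≈ 13.8698 billion.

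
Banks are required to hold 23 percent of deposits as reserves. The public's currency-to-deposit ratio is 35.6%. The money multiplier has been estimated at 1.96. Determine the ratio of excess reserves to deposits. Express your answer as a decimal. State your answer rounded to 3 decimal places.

0.106

Using m = 1.96. Since m = (1 + c)/(c + rr + e), the denominator satisfies c + rr + e = (1 + c)/m = (1 + 0.356) / 1.96 ≈ 0.691837.
With c = 0.356 and rr = 0.23, the ratio of excess reserves to deposits is 0.691837 − 0.356 − 0.23 = 0.105837.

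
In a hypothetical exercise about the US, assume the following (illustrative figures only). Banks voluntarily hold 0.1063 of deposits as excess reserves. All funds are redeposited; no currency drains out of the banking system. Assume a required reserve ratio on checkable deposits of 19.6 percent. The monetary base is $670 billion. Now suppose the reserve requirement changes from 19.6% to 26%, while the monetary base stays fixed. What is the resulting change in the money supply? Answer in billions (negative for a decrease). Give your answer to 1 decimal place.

Initially m₁ = 1 / (0.196 + 0.1063) ≈ 3.30797, so M₁ = 3.30797 × 670 = 2216.3399 billion.
After the change m₂ = 1 / (0.26 + 0.1063) ≈ 2.73, so M₂ = 2.73 × 670 = 1829.1 billion.
ΔM = M₂ − M₁ = 1829.1 − 2216.3399 = -387.2399 billion.

-387.2 billion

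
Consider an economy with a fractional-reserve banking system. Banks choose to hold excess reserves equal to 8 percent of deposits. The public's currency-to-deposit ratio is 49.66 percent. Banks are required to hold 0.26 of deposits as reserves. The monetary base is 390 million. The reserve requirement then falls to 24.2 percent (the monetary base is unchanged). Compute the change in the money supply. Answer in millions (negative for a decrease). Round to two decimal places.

15.34 million

Initially m₁ = (1 + 0.4966) / (0.26 + 0.08 + 0.4966) ≈ 1.788907, so M₁ = 1.788907 × 390 ≈ 697.6737 million.
After the change m₂ = (1 + 0.4966) / (0.242 + 0.08 + 0.4966) ≈ 1.828243, so M₂ = 1.828243 × 390 ≈ 713.0148 million.
ΔM = M₂ − M₁ = 713.0148 − 697.6737 = 15.3411 million.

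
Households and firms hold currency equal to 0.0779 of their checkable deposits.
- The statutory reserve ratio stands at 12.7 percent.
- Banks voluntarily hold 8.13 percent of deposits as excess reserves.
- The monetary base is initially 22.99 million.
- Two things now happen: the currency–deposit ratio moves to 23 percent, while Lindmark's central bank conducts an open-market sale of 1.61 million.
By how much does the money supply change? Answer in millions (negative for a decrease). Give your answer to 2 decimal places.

Before: m₁ = (1 + 0.0779) / (0.127 + 0.0813 + 0.0779) ≈ 3.76625, MB₁ = 22.99, so M₁ = 3.76625 × 22.99 ≈ 86.5861 million.
After: m₂ = (1 + 0.23) / (0.127 + 0.0813 + 0.23) ≈ 2.80630, MB₂ = 22.99 − 1.61 = 21.38, so M₂ = 2.80630 × 21.38 ≈ 59.9987 million.
ΔM = M₂ − M₁ = 59.9987 − 86.5861 = -26.5874 million.

-26.59 million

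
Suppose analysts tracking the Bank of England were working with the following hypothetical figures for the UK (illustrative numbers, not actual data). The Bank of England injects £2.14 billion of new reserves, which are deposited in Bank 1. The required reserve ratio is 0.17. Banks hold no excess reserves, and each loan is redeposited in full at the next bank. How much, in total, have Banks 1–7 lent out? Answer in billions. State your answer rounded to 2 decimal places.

Bank i lends (1 − rr)^i of the original deposit: Bank 1 lends 2.14·0.8300 = 1.7762, Bank 2 lends 2.14·0.8300² ≈ 1.4742, and so on.
Summing a geometric series: total = 2.14·[0.8300·(1 − 0.8300^7) / (1 − 0.8300)] ≈ 7.6130 billion.

£7.61 billion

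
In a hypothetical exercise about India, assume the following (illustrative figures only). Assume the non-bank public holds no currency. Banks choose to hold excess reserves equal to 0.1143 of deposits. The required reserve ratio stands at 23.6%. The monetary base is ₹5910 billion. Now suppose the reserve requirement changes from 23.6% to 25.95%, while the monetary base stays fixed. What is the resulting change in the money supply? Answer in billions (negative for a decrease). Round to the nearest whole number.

Initially m₁ = 1 / (0.236 + 0.1143) ≈ 2.85470, so M₁ = 2.85470 × 5910 = 16871.277 billion.
After the change m₂ = 1 / (0.2595 + 0.1143) ≈ 2.67523, so M₂ = 2.67523 × 5910 = 15810.6093 billion.
ΔM = M₂ − M₁ = 15810.6093 − 16871.277 = -1060.6677 billion.

-1061 billion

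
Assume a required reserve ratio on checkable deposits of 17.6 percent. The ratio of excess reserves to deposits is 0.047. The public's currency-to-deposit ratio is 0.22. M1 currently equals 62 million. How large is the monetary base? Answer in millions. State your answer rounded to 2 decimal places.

The money multiplier is m = (1 + c) / (rr + e + c) = (1 + 0.22) / (0.176 + 0.047 + 0.22) ≈ 2.75395.
MB = M / m = 62 / 2.75395 ≈ 22.5131 million.

22.51 million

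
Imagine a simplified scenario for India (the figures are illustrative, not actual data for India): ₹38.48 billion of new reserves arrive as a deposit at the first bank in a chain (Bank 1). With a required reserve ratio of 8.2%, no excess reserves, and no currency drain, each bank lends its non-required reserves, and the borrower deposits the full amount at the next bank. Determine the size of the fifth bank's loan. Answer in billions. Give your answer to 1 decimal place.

₹25.1 billion

Each bank lends a fraction (1 − rr) = 0.9180 of the deposit it receives, so Bank 5 receives 38.48·0.9180^4 and lends 38.48·0.9180^5 ≈ 25.0870 billion.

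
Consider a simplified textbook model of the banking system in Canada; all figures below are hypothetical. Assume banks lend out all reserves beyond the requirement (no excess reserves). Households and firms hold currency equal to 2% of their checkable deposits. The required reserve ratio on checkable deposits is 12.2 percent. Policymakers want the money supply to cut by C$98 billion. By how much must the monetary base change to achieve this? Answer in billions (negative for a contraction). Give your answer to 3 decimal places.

-13.643 billion

The money multiplier is m = (1 + c) / (rr + c) = (1 + 0.02) / (0.122 + 0.02) ≈ 7.183099.
ΔMB = ΔM / m = (−98) / 7.183099 ≈ -13.6431 billion.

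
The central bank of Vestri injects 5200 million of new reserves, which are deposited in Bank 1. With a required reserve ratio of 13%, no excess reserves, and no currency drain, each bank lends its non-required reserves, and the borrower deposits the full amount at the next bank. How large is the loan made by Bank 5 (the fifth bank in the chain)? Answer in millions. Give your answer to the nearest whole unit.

Each bank lends a fraction (1 − rr) = 0.8700 of the deposit it receives, so Bank 5 receives 5200·0.8700^4 and lends 5200·0.8700^5 ≈ 2591.7888 million.

2592 million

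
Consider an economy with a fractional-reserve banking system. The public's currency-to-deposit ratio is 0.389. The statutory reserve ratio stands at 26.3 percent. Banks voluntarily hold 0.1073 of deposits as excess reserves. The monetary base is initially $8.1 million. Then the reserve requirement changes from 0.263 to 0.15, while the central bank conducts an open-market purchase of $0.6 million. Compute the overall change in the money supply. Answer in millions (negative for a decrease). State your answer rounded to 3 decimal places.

Before: m₁ = (1 + 0.389) / (0.263 + 0.1073 + 0.389) ≈ 1.82932, MB₁ = 8.1, so M₁ = 1.82932 × 8.1 ≈ 14.8175 million.
After: m₂ = (1 + 0.389) / (0.15 + 0.1073 + 0.389) ≈ 2.14916, MB₂ = 8.1 + 0.6 = 8.7, so M₂ = 2.14916 × 8.7 ≈ 18.6977 million.
ΔM = M₂ − M₁ = 18.6977 − 14.8175 = 3.8802 million.

$3.880 million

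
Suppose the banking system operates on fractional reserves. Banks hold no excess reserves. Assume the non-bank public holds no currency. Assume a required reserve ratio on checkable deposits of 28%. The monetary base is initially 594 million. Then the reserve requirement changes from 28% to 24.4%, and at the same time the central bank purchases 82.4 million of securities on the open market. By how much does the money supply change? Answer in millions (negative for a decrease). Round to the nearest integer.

Before: m₁ = 1 / (0.28) ≈ 3.5714, MB₁ = 594, so M₁ = 3.5714 × 594 = 2121.4116 million.
After: m₂ = 1 / (0.244) ≈ 4.0984, MB₂ = 594 + 82.4 = 676.4, so M₂ = 4.0984 × 676.4 ≈ 2772.1578 million.
ΔM = M₂ − M₁ = 2772.1578 − 2121.4116 = 650.7462 million.

651 million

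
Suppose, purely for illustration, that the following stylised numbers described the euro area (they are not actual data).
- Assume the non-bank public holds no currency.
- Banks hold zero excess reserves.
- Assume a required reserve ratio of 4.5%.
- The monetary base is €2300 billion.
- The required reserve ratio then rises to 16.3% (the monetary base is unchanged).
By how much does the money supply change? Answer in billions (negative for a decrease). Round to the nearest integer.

Initially m₁ = 1 / (0.045) ≈ 22.22222, so M₁ = 22.22222 × 2300 = 51111.106 billion.
After the change m₂ = 1 / (0.163) ≈ 6.13497, so M₂ = 6.13497 × 2300 = 14110.431 billion.
ΔM = M₂ − M₁ = 14110.431 − 51111.106 = -37000.675 billion.

-37001 billion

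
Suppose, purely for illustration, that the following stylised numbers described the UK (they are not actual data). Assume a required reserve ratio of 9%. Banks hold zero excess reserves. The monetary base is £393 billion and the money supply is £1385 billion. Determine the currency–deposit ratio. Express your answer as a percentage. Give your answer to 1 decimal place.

27.1%

Using m = M/MB = 1385/393 ≈ 3.524173. From m = (1 + c)/(c + rr + e), rearranging gives 1 + c = m·(c + rr + e), so c·(1 − m) = m·(rr + e) − 1.
Hence c = [m·(rr + e) − 1]/(1 − m) = [3.524173 × (0.09 + 0) − 1] / (1 − 3.524173) ≈ 0.270514.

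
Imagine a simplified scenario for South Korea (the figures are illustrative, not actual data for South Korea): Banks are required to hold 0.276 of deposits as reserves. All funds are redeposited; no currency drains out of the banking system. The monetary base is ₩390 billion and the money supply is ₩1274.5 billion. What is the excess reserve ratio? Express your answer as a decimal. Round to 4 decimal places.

Using m = M/MB = 1274.5/390 ≈ 3.267949. Since m = (1 + c)/(c + rr + e), the denominator satisfies c + rr + e = (1 + c)/m = (1 + 0) / 3.267949 ≈ 0.306002.
With c = 0 and rr = 0.276, the excess reserve ratio is 0.306002 − 0 − 0.276 = 0.030002.

0.0300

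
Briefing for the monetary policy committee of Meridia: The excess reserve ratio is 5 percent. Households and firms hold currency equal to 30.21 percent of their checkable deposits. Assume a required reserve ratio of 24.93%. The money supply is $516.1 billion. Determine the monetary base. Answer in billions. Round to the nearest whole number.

The money multiplier is m = (1 + c) / (rr + e + c) = (1 + 0.3021) / (0.2493 + 0.05 + 0.3021) ≈ 2.1651.
MB = M / m = 516.1 / 2.1651 ≈ 238.3724 billion.

$238 billion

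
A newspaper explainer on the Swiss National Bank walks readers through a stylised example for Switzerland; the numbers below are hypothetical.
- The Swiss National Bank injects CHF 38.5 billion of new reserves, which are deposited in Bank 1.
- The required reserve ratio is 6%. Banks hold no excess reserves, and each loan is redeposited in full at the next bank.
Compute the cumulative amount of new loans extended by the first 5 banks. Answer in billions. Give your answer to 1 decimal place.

Bank i lends (1 − rr)^i of the original deposit: Bank 1 lends 38.5·0.9400 = 36.1900, Bank 2 lends 38.5·0.9400² = 34.0186, and so on.
Summing a geometric series: total = 38.5·[0.9400·(1 − 0.9400^5) / (1 − 0.9400)] ≈ 160.5002 billion.

CHF 160.5 billion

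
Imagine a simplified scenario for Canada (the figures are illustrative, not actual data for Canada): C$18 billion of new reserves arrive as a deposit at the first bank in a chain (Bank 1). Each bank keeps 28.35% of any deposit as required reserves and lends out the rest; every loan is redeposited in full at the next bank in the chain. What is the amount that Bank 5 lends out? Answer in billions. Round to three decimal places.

C$3.399 billion

Each bank lends a fraction (1 − rr) = 0.7165 of the deposit it receives, so Bank 5 receives 18·0.7165^4 and lends 18·0.7165^5 ≈ 3.3990 billion.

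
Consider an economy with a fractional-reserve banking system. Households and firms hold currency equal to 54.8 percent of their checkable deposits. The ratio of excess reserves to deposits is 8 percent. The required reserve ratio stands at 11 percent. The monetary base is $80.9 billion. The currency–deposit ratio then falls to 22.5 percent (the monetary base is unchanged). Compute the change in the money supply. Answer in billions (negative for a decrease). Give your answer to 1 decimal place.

$69.1 billion

Initially m₁ = (1 + 0.548) / (0.11 + 0.08 + 0.548) ≈ 2.0976, so M₁ = 2.0976 × 80.9 ≈ 169.6958 billion.
After the change m₂ = (1 + 0.225) / (0.11 + 0.08 + 0.225) ≈ 2.9518, so M₂ = 2.9518 × 80.9 ≈ 238.8006 billion.
ΔM = M₂ − M₁ = 238.8006 − 169.6958 = 69.1048 billion.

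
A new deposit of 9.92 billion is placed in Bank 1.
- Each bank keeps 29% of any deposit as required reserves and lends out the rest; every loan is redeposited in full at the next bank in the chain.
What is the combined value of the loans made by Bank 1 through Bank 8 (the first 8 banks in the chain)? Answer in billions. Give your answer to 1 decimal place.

Bank i lends (1 − rr)^i of the original deposit: Bank 1 lends 9.92·0.7100 = 7.0432, Bank 2 lends 9.92·0.7100² ≈ 5.0007, and so on.
Summing a geometric series: total = 9.92·[0.7100·(1 − 0.7100^8) / (1 − 0.7100)] ≈ 22.7186 billion.

22.7 billion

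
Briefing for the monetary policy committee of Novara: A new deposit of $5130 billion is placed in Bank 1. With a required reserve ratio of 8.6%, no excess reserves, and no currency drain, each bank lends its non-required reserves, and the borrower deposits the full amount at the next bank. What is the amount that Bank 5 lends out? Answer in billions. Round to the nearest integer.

$3272 billion

Each bank lends a fraction (1 − rr) = 0.9140 of the deposit it receives, so Bank 5 receives 5130·0.9140^4 and lends 5130·0.9140^5 ≈ 3272.2641 billion.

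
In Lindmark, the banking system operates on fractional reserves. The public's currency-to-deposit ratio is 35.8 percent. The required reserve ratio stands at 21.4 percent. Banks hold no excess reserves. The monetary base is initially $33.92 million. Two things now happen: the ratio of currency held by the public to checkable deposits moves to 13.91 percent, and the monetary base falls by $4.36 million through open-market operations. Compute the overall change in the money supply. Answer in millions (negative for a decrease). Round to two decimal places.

Before: m₁ = (1 + 0.358) / (0.214 + 0.358) ≈ 2.37413, MB₁ = 33.92, so M₁ = 2.37413 × 33.92 ≈ 80.5305 million.
After: m₂ = (1 + 0.1391) / (0.214 + 0.1391) ≈ 3.22600, MB₂ = 33.92 − 4.36 = 29.56, so M₂ = 3.22600 × 29.56 ≈ 95.3606 million.
ΔM = M₂ − M₁ = 95.3606 − 80.5305 = 14.8301 million.

$14.83 million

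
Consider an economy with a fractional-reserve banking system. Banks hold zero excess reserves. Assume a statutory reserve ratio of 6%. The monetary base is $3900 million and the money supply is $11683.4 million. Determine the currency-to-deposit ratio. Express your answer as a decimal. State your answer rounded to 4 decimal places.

Using m = M/MB = 11683.4/3900 ≈ 2.995744. From m = (1 + c)/(c + rr + e), rearranging gives 1 + c = m·(c + rr + e), so c·(1 − m) = m·(rr + e) − 1.
Hence c = [m·(rr + e) − 1]/(1 − m) = [2.995744 × (0.06 + 0) − 1] / (1 − 2.995744) ≈ 0.411002.

0.4110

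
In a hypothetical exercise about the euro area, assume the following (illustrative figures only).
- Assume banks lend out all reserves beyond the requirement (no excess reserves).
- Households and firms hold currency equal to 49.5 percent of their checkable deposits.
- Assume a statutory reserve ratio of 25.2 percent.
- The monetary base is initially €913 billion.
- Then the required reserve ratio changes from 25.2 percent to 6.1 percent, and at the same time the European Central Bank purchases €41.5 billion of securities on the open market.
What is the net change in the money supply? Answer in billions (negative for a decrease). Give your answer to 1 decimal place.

€739.3 billion

Before: m₁ = (1 + 0.495) / (0.252 + 0.495) ≈ 2.00134, MB₁ = 913, so M₁ = 2.00134 × 913 ≈ 1827.2234 billion.
After: m₂ = (1 + 0.495) / (0.061 + 0.495) ≈ 2.68885, MB₂ = 913 + 41.5 = 954.5, so M₂ = 2.68885 × 954.5 ≈ 2566.5073 billion.
ΔM = M₂ − M₁ = 2566.5073 − 1827.2234 = 739.2839 billion.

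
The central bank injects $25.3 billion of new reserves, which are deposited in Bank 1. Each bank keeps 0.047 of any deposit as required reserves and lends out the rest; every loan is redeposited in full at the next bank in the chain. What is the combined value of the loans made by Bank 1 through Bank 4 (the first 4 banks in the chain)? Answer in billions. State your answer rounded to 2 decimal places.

Bank i lends (1 − rr)^i of the original deposit: Bank 1 lends 25.3·0.9530 = 24.1109, Bank 2 lends 25.3·0.9530² ≈ 22.9777, and so on.
Summing a geometric series: total = 25.3·[0.9530·(1 − 0.9530^4) / (1 − 0.9530)] ≈ 89.8549 billion.

$89.85 billion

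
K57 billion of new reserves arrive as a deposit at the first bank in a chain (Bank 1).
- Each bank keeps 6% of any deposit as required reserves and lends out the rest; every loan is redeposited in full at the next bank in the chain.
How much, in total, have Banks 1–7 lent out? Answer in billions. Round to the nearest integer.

Bank i lends (1 − rr)^i of the original deposit: Bank 1 lends 57·0.9400 = 53.5800, Bank 2 lends 57·0.9400² = 50.3652, and so on.
Summing a geometric series: total = 57·[0.9400·(1 − 0.9400^7) / (1 − 0.9400)] ≈ 313.9095 billion.

K314 billion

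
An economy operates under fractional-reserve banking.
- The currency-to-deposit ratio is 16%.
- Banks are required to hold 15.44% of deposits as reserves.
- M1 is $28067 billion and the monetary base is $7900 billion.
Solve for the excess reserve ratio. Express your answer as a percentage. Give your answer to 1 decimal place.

Using m = M/MB = 28067/7900 ≈ 3.552785. Since m = (1 + c)/(c + rr + e), the denominator satisfies c + rr + e = (1 + c)/m = (1 + 0.16) / 3.552785 ≈ 0.326504.
With c = 0.16 and rr = 0.1544, the excess reserve ratio is 0.326504 − 0.16 − 0.1544 = 0.012104.

1.2%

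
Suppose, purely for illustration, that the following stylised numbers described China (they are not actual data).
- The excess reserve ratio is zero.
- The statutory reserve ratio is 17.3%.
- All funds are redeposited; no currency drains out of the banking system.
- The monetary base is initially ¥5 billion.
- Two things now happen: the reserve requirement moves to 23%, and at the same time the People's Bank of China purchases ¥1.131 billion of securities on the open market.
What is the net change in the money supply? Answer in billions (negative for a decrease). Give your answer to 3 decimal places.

-2.245 billion

Before: m₁ = 1 / (0.173) ≈ 5.78035, MB₁ = 5, so M₁ = 5.78035 × 5 ≈ 28.9017 billion.
After: m₂ = 1 / (0.23) ≈ 4.34783, MB₂ = 5 + 1.131 = 6.131, so M₂ = 4.34783 × 6.131 ≈ 26.6565 billion.
ΔM = M₂ − M₁ = 26.6565 − 28.9017 = -2.2452 billion.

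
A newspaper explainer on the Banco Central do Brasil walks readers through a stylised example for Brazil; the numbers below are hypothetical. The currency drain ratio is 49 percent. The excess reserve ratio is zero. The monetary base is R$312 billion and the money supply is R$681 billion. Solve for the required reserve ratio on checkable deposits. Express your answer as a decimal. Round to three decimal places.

Using m = M/MB = 681/312 ≈ 2.182692. Since m = (1 + c)/(c + rr + e), the denominator satisfies c + rr + e = (1 + c)/m = (1 + 0.49) / 2.182692 ≈ 0.682643.
With c = 0.49 and e = 0, the required reserve ratio on checkable deposits is 0.682643 − 0.49 − 0 = 0.192643.

0.193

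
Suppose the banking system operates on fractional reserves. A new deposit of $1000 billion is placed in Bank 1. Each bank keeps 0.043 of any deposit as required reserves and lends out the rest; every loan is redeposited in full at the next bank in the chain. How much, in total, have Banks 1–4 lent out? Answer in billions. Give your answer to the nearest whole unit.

Bank i lends (1 − rr)^i of the original deposit: Bank 1 lends 1000·0.9570 = 957.0000, Bank 2 lends 1000·0.9570² = 915.8490, and so on.
Summing a geometric series: total = 1000·[0.9570·(1 − 0.9570^4) / (1 − 0.9570)] ≈ 3588.0959 billion.

$3588 billion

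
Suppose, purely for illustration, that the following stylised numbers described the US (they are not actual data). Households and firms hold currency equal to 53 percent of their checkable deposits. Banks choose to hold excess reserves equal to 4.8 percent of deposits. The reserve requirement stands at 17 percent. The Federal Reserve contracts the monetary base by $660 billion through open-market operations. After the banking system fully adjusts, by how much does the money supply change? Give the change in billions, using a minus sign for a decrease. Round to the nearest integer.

The money multiplier is m = (1 + c) / (rr + e + c) = (1 + 0.53) / (0.17 + 0.048 + 0.53) ≈ 2.0455.
The sale removes 660 billion of base, so ΔM = m × ΔMB = 2.0455 × (−660) = -1350.03 billion.

-1350 billion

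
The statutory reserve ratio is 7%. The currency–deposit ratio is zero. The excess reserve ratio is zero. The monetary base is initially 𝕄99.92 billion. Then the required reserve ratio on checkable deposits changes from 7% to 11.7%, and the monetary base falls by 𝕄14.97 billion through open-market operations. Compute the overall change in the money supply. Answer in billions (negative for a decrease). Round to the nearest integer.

-701 billion

Before: m₁ = 1 / (0.07) ≈ 14.2857, MB₁ = 99.92, so M₁ = 14.2857 × 99.92 ≈ 1427.4271 billion.
After: m₂ = 1 / (0.117) ≈ 8.5470, MB₂ = 99.92 − 14.97 = 84.95, so M₂ = 8.5470 × 84.95 ≈ 726.0677 billion.
ΔM = M₂ − M₁ = 726.0677 − 1427.4271 = -701.3594 billion.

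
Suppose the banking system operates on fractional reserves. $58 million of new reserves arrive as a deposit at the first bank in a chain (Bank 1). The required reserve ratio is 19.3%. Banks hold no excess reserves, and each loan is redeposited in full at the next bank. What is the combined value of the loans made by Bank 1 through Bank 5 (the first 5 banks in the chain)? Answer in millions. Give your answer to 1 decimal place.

$159.5 million

Bank i lends (1 − rr)^i of the original deposit: Bank 1 lends 58·0.8070 = 46.8060, Bank 2 lends 58·0.8070² ≈ 37.7724, and so on.
Summing a geometric series: total = 58·[0.8070·(1 − 0.8070^5) / (1 − 0.8070)] ≈ 159.5117 million.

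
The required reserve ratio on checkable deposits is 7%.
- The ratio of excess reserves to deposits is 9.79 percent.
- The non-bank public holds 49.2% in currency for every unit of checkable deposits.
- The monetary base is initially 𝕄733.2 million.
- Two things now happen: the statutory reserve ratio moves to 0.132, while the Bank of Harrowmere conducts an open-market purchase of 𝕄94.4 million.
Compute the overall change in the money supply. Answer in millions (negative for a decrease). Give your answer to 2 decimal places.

𝕄52.73 million

Before: m₁ = (1 + 0.492) / (0.07 + 0.0979 + 0.492) ≈ 2.260949, MB₁ = 733.2, so M₁ = 2.260949 × 733.2 ≈ 1657.7278 million.
After: m₂ = (1 + 0.492) / (0.132 + 0.0979 + 0.492) ≈ 2.066768, MB₂ = 733.2 + 94.4 = 827.6, so M₂ = 2.066768 × 827.6 ≈ 1710.4572 million.
ΔM = M₂ − M₁ = 1710.4572 − 1657.7278 = 52.7294 million.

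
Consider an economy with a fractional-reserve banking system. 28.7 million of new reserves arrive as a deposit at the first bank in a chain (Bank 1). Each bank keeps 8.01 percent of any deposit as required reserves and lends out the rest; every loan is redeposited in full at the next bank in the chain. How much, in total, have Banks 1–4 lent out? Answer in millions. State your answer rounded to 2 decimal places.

93.58 million

Bank i lends (1 − rr)^i of the original deposit: Bank 1 lends 28.7·0.9199 ≈ 26.4011, Bank 2 lends 28.7·0.9199² ≈ 24.2864, and so on.
Summing a geometric series: total = 28.7·[0.9199·(1 − 0.9199^4) / (1 − 0.9199)] ≈ 93.5801 million.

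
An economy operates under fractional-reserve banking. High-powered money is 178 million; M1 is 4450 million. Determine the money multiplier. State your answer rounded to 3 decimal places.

25.000

The money multiplier is m = M / MB = 4450 / 178 = 25.00000.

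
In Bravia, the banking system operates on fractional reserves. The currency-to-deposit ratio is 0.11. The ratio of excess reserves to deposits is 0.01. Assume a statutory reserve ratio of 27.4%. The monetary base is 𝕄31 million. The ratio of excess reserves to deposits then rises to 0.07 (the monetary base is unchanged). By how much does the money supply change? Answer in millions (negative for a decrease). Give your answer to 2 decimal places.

-11.54 million

Initially m₁ = (1 + 0.11) / (0.274 + 0.01 + 0.11) ≈ 2.81726, so M₁ = 2.81726 × 31 ≈ 87.3351 million.
After the change m₂ = (1 + 0.11) / (0.274 + 0.07 + 0.11) ≈ 2.44493, so M₂ = 2.44493 × 31 ≈ 75.7928 million.
ΔM = M₂ − M₁ = 75.7928 − 87.3351 = -11.5423 million.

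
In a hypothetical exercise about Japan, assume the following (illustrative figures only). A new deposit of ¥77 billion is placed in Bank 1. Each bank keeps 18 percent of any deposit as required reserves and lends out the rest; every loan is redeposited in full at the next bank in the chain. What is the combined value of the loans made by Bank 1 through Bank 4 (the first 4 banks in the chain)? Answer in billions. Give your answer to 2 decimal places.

Bank i lends (1 − rr)^i of the original deposit: Bank 1 lends 77·0.8200 = 63.1400, Bank 2 lends 77·0.8200² = 51.7748, and so on.
Summing a geometric series: total = 77·[0.8200·(1 − 0.8200^4) / (1 − 0.8200)] ≈ 192.1835 billion.

¥192.18 billion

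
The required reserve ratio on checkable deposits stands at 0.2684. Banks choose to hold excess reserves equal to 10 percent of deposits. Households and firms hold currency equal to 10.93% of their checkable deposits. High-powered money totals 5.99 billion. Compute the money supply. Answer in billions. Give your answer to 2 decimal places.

The money multiplier is m = (1 + c) / (rr + e + c) = (1 + 0.1093) / (0.2684 + 0.1 + 0.1093) ≈ 2.3222.
So M = m × MB = 2.3222 × 5.99 ≈ 13.91 billion.

13.91 billion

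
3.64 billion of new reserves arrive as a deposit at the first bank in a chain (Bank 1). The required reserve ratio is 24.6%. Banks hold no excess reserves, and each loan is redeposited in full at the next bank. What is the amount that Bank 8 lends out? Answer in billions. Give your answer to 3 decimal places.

Each bank lends a fraction (1 − rr) = 0.7540 of the deposit it receives, so Bank 8 receives 3.64·0.7540^7 and lends 3.64·0.7540^8 ≈ 0.3803 billion.

0.380 billion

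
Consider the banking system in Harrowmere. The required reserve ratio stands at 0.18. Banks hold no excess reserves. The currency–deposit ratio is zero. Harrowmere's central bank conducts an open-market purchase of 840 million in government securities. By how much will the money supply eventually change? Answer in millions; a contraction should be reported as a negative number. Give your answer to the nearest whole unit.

The simple money multiplier is m = 1/rr = 1/0.18 ≈ 5.5556.
An open-market purchase increases the monetary base by 840 million, so ΔM = m × ΔMB = 5.5556 × 840 = 4666.704 million.

4667 million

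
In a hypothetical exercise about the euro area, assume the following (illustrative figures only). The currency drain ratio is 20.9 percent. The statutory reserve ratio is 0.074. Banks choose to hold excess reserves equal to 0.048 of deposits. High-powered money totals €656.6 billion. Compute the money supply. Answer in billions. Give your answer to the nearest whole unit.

€2398 billion

The money multiplier is m = (1 + c) / (rr + e + c) = (1 + 0.209) / (0.074 + 0.048 + 0.209) ≈ 3.6526.
So M = m × MB = 3.6526 × 656.6 ≈ 2398.2972 billion.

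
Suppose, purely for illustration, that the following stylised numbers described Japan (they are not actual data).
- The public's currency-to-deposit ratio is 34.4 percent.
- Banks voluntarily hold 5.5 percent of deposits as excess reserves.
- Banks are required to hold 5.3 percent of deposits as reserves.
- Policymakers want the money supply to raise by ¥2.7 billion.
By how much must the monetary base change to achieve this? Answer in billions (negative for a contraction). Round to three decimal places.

The money multiplier is m = (1 + c) / (rr + e + c) = (1 + 0.344) / (0.053 + 0.055 + 0.344) ≈ 2.97345.
ΔMB = ΔM / m = (+2.7) / 2.97345 ≈ 0.908 billion.

¥0.908 billion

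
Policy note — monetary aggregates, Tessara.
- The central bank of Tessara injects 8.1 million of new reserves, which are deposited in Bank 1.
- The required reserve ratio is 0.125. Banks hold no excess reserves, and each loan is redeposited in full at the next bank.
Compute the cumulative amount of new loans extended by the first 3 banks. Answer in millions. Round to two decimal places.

Bank i lends (1 − rr)^i of the original deposit: Bank 1 lends 8.1·0.8750 = 7.0875, Bank 2 lends 8.1·0.8750² ≈ 6.2016, and so on.
Summing a geometric series: total = 8.1·[0.8750·(1 − 0.8750^3) / (1 − 0.8750)] ≈ 18.7154 million.

18.72 million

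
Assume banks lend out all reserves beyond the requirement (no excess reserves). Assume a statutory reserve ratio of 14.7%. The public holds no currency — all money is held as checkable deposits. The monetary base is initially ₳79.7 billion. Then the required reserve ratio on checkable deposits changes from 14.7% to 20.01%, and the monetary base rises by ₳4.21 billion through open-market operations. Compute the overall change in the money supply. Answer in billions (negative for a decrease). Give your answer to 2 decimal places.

-122.84 billion

Before: m₁ = 1 / (0.147) ≈ 6.80272, MB₁ = 79.7, so M₁ = 6.80272 × 79.7 ≈ 542.1768 billion.
After: m₂ = 1 / (0.2001) ≈ 4.99750, MB₂ = 79.7 + 4.21 = 83.91, so M₂ = 4.99750 × 83.91 ≈ 419.3402 billion.
ΔM = M₂ − M₁ = 419.3402 − 542.1768 = -122.8366 billion.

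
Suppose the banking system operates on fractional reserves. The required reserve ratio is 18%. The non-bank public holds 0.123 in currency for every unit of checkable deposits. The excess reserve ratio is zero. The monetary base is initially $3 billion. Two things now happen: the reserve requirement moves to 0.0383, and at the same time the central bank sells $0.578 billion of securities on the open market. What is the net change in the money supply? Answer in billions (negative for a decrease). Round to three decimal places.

$5.744 billion

Before: m₁ = (1 + 0.123) / (0.18 + 0.123) ≈ 3.70627, MB₁ = 3, so M₁ = 3.70627 × 3 ≈ 11.1188 billion.
After: m₂ = (1 + 0.123) / (0.0383 + 0.123) ≈ 6.96218, MB₂ = 3 − 0.578 = 2.422, so M₂ = 6.96218 × 2.422 ≈ 16.8624 billion.
ΔM = M₂ − M₁ = 16.8624 − 11.1188 = 5.7436 billion.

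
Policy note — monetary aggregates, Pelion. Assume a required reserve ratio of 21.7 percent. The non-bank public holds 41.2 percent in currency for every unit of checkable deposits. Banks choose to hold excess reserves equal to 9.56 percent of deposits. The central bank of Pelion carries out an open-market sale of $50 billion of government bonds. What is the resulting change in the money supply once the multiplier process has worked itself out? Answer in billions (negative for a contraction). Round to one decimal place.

-97.4 billion

The money multiplier is m = (1 + c) / (rr + e + c) = (1 + 0.412) / (0.217 + 0.0956 + 0.412) ≈ 1.9487.
The sale removes 50 billion of base, so ΔM = m × ΔMB = 1.9487 × (−50) = -97.435 billion.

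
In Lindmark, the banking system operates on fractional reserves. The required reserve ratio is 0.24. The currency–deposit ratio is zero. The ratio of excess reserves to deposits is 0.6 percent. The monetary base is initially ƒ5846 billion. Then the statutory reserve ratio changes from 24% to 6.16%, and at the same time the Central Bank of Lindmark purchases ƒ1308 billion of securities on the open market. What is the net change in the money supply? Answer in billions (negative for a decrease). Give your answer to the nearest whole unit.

ƒ82064 billion

Before: m₁ = 1 / (0.24 + 0.006) ≈ 4.06504, MB₁ = 5846, so M₁ = 4.06504 × 5846 ≈ 23764.2238 billion.
After: m₂ = 1 / (0.0616 + 0.006) ≈ 14.79290, MB₂ = 5846 + 1308 = 7154, so M₂ = 14.79290 × 7154 = 105828.4066 billion.
ΔM = M₂ − M₁ = 105828.4066 − 23764.2238 = 82064.1828 billion.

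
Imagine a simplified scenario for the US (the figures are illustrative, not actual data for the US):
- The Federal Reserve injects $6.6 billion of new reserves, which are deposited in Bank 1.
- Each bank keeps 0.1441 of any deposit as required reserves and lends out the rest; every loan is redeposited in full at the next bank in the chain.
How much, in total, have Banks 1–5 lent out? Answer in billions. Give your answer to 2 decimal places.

$21.20 billion

Bank i lends (1 − rr)^i of the original deposit: Bank 1 lends 6.6·0.8559 ≈ 5.6489, Bank 2 lends 6.6·0.8559² ≈ 4.8349, and so on.
Summing a geometric series: total = 6.6·[0.8559·(1 − 0.8559^5) / (1 − 0.8559)] ≈ 21.1955 billion.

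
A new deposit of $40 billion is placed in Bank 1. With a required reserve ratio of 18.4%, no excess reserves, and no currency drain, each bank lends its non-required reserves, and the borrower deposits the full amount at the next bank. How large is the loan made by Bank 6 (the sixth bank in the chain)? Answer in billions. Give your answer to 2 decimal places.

Each bank lends a fraction (1 − rr) = 0.8160 of the deposit it receives, so Bank 6 receives 40·0.8160^5 and lends 40·0.8160^6 ≈ 11.8087 billion.

$11.81 billion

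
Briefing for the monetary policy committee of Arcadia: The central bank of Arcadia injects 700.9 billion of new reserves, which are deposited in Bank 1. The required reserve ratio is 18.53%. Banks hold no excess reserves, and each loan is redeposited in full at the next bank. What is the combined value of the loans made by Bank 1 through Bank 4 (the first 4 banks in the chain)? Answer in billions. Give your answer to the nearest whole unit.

Bank i lends (1 − rr)^i of the original deposit: Bank 1 lends 700.9·0.8147 ≈ 571.0232, Bank 2 lends 700.9·0.8147² ≈ 465.2126, and so on.
Summing a geometric series: total = 700.9·[0.8147·(1 − 0.8147^4) / (1 − 0.8147)] ≈ 1724.0230 billion.

1724 billion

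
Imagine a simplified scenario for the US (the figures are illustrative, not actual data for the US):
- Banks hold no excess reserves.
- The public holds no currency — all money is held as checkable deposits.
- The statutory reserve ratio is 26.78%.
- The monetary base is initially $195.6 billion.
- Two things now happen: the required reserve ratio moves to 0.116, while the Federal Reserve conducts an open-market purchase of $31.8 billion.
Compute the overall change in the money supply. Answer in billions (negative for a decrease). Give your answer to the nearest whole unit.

$1230 billion

Before: m₁ = 1 / (0.2678) ≈ 3.7341, MB₁ = 195.6, so M₁ = 3.7341 × 195.6 ≈ 730.39 billion.
After: m₂ = 1 / (0.116) ≈ 8.6207, MB₂ = 195.6 + 31.8 = 227.4, so M₂ = 8.6207 × 227.4 ≈ 1960.3472 billion.
ΔM = M₂ − M₁ = 1960.3472 − 730.39 = 1229.9572 billion.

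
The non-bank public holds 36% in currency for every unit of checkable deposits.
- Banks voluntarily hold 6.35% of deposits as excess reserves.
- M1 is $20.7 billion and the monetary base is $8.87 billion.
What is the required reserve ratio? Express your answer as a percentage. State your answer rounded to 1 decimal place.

15.9%

Using m = M/MB = 20.7/8.87 ≈ 2.333709. Since m = (1 + c)/(c + rr + e), the denominator satisfies c + rr + e = (1 + c)/m = (1 + 0.36) / 2.333709 ≈ 0.582763.
With c = 0.36 and e = 0.0635, the required reserve ratio is 0.582763 − 0.36 − 0.0635 = 0.159263.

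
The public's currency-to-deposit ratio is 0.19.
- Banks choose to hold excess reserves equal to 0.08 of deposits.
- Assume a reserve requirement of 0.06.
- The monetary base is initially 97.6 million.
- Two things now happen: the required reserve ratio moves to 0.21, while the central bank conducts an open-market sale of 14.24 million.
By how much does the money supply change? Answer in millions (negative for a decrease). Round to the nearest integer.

-145 million

Before: m₁ = (1 + 0.19) / (0.06 + 0.08 + 0.19) ≈ 3.6061, MB₁ = 97.6, so M₁ = 3.6061 × 97.6 ≈ 351.9554 million.
After: m₂ = (1 + 0.19) / (0.21 + 0.08 + 0.19) ≈ 2.4792, MB₂ = 97.6 − 14.24 = 83.36, so M₂ = 2.4792 × 83.36 ≈ 206.6661 million.
ΔM = M₂ − M₁ = 206.6661 − 351.9554 = -145.2893 million.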